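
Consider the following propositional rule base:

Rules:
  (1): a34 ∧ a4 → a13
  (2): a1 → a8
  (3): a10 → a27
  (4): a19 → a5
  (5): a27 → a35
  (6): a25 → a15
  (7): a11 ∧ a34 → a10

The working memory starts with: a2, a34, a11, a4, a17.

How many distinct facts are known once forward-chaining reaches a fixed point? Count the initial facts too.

Round 1: (1) [a34 ∧ a4 → a13]; (7) [a11 ∧ a34 → a10]. New: a13, a10.
Round 2: (3) [a10 → a27]. New: a27.
Round 3: (5) [a27 → a35]. New: a35.
Closure: {a10, a11, a13, a17, a2, a27, a34, a35, a4} — 9 facts.

9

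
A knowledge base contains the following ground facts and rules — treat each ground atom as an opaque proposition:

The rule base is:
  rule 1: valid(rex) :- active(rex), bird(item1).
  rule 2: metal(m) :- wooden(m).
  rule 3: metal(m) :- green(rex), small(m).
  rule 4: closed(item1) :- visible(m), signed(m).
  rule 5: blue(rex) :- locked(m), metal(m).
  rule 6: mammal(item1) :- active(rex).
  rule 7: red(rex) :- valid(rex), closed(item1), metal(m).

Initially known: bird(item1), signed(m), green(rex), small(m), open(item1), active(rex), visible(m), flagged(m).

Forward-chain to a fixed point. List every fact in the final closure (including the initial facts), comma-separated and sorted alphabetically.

active(rex), bird(item1), closed(item1), flagged(m), green(rex), mammal(item1), metal(m), open(item1), red(rex), signed(m), small(m), valid(rex), visible(m)

Round 1 fires rule 1, rule 3, rule 4, rule 6, giving valid(rex), metal(m), closed(item1), mammal(item1).
Round 2 fires rule 7, giving red(rex).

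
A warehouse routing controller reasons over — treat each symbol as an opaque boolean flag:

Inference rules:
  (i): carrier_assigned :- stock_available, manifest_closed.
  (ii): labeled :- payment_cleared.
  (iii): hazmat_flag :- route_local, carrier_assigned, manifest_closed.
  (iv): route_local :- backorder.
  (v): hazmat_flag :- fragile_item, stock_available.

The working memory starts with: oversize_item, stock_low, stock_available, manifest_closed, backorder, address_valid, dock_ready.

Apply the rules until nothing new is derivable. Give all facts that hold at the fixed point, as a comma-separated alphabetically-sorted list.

address_valid, backorder, carrier_assigned, dock_ready, hazmat_flag, manifest_closed, oversize_item, route_local, stock_available, stock_low

Round 1 fires (i), (iv), giving carrier_assigned, route_local.
Round 2 fires (iii), giving hazmat_flag.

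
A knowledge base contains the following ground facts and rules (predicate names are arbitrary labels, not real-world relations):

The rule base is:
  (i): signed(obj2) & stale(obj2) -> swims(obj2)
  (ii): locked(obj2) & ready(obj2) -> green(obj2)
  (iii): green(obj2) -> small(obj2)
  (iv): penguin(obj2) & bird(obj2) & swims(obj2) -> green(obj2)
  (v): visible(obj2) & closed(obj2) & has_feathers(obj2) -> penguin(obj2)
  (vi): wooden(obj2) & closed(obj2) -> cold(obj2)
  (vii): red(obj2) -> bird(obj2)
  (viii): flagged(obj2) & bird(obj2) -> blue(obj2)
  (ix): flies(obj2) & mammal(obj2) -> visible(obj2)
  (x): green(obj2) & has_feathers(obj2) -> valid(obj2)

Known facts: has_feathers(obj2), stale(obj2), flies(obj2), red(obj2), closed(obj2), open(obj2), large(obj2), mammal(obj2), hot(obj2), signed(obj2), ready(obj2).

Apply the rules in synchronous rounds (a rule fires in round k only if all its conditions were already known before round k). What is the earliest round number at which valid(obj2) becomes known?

4

[1] (i) [signed(obj2) & stale(obj2) -> swims(obj2)]; (vii) [red(obj2) -> bird(obj2)]; (ix) [flies(obj2) & mammal(obj2) -> visible(obj2)]. ⇒ new: swims(obj2), bird(obj2), visible(obj2).
[2] (v) [visible(obj2) & closed(obj2) & has_feathers(obj2) -> penguin(obj2)]. ⇒ new: penguin(obj2).
[3] (iv) [penguin(obj2) & bird(obj2) & swims(obj2) -> green(obj2)]. ⇒ new: green(obj2).
[4] (iii) [green(obj2) -> small(obj2)]; (x) [green(obj2) & has_feathers(obj2) -> valid(obj2)]. ⇒ new: small(obj2), valid(obj2).
valid(obj2) first appears in round 4.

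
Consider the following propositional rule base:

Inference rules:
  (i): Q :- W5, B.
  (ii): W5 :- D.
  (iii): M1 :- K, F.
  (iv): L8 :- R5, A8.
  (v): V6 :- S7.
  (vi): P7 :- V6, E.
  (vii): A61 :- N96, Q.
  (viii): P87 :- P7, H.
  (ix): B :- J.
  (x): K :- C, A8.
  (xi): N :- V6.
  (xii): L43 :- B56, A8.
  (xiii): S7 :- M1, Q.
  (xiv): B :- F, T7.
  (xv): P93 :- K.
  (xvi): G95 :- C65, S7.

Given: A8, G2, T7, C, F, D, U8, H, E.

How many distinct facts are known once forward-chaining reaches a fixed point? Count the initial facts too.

Round 1: (ii) [W5 :- D.]; (x) [K :- C, A8.]; (xiv) [B :- F, T7.]. Adds W5, K, B.
Round 2: (i) [Q :- W5, B.]; (iii) [M1 :- K, F.]; (xv) [P93 :- K.]. Adds Q, M1, P93.
Round 3: (xiii) [S7 :- M1, Q.]. Adds S7.
Round 4: (v) [V6 :- S7.]. Adds V6.
Round 5: (vi) [P7 :- V6, E.]; (xi) [N :- V6.]. Adds P7, N.
Round 6: (viii) [P87 :- P7, H.]. Adds P87.
Closure: {A8, B, C, D, E, F, G2, H, K, M1, N, P7, P87, P93, Q, S7, T7, U8, V6, W5} — 20 facts.

20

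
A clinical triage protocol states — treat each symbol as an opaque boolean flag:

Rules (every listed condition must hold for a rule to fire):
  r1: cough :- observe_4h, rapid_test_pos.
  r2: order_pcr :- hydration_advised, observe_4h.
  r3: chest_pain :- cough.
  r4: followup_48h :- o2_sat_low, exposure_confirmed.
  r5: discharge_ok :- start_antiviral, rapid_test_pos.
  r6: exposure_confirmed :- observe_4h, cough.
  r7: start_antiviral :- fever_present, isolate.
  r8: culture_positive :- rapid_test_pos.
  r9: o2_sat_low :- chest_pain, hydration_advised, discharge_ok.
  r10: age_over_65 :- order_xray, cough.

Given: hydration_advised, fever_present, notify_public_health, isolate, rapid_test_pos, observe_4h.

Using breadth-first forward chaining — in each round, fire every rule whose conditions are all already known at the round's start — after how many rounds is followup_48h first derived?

Round 1 fires r1, r2, r7, r8, giving cough, order_pcr, start_antiviral, culture_positive.
Round 2 fires r3, r5, r6, giving chest_pain, discharge_ok, exposure_confirmed.
Round 3 fires r9, giving o2_sat_low.
Round 4 fires r4, giving followup_48h.
followup_48h first appears in round 4.

4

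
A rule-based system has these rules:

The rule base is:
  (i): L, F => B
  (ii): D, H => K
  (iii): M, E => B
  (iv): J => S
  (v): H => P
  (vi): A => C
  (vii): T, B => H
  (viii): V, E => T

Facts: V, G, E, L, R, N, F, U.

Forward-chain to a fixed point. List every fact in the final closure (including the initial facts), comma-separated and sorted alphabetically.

B, E, F, G, H, L, N, P, R, T, U, V

Round 1: (i) [L, F => B]; (viii) [V, E => T]. New: B, T.
Round 2: (vii) [T, B => H]. New: H.
Round 3: (v) [H => P]. New: P.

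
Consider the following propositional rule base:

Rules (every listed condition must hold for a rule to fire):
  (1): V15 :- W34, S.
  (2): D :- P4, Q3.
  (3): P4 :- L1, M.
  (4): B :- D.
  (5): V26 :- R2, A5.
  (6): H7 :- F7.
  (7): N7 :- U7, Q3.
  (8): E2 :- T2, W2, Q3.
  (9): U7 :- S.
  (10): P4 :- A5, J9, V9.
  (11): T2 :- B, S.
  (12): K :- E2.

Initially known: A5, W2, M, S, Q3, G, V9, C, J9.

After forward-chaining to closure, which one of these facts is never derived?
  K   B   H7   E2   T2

[1] (9) [U7 :- S.]; (10) [P4 :- A5, J9, V9.]. ⇒ new: U7, P4.
[2] (2) [D :- P4, Q3.]; (7) [N7 :- U7, Q3.]. ⇒ new: D, N7.
[3] (4) [B :- D.]. ⇒ new: B.
[4] (11) [T2 :- B, S.]. ⇒ new: T2.
[5] (8) [E2 :- T2, W2, Q3.]. ⇒ new: E2.
[6] (12) [K :- E2.]. ⇒ new: K.
Derived: K (round 6), T2 (round 4), B (round 3), E2 (round 5). H7 never appears in any round.

H7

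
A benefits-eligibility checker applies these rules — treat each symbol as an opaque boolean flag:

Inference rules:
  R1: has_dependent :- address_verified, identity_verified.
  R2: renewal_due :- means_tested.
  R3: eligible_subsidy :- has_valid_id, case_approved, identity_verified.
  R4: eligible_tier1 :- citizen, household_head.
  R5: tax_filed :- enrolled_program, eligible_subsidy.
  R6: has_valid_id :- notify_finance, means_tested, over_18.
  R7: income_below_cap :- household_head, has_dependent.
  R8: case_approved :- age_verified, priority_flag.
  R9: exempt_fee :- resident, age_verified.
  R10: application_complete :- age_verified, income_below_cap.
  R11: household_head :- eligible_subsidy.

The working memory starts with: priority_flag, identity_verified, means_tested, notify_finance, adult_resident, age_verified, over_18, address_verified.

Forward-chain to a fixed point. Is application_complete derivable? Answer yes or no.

Round 1: R1 [has_dependent :- address_verified, identity_verified.]; R2 [renewal_due :- means_tested.]; R6 [has_valid_id :- notify_finance, means_tested, over_18.]; R8 [case_approved :- age_verified, priority_flag.]. New: has_dependent, renewal_due, has_valid_id, case_approved.
Round 2: R3 [eligible_subsidy :- has_valid_id, case_approved, identity_verified.]. New: eligible_subsidy.
Round 3: R11 [household_head :- eligible_subsidy.]. New: household_head.
Round 4: R7 [income_below_cap :- household_head, has_dependent.]. New: income_below_cap.
Round 5: R10 [application_complete :- age_verified, income_below_cap.]. New: application_complete.
application_complete appears in round 5, so it is derivable.

yes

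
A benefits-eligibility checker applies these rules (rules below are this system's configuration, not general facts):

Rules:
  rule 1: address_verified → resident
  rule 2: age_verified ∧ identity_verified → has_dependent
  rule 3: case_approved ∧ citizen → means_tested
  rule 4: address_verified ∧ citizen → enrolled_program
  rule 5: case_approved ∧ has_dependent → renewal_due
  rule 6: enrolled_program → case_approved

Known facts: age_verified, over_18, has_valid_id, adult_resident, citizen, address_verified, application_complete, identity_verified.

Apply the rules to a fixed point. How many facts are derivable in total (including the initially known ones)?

14

Round 1 — rule 1, rule 2, rule 4, derive resident, has_dependent, enrolled_program.
Round 2 — rule 6, derive case_approved.
Round 3 — rule 3, rule 5, derive means_tested, renewal_due.
Closure: {address_verified, adult_resident, age_verified, application_complete, case_approved, citizen, enrolled_program, has_dependent, has_valid_id, identity_verified, means_tested, over_18, renewal_due, resident} — 14 facts.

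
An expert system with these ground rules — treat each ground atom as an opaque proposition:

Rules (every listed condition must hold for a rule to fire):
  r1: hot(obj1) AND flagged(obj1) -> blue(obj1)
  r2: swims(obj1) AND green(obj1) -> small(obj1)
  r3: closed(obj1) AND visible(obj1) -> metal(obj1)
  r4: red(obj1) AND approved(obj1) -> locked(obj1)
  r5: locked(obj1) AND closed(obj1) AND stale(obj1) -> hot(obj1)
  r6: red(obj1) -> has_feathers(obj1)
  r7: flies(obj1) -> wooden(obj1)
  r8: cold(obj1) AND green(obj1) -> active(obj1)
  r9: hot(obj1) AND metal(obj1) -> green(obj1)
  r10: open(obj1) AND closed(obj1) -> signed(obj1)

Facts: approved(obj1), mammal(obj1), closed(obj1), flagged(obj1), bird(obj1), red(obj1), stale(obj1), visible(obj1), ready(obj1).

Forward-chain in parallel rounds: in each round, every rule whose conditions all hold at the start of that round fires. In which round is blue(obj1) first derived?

3

Round 1 fires r3, r4, r6, giving metal(obj1), locked(obj1), has_feathers(obj1).
Round 2 fires r5, giving hot(obj1).
Round 3 fires r1, r9, giving blue(obj1), green(obj1).
blue(obj1) first appears in round 3.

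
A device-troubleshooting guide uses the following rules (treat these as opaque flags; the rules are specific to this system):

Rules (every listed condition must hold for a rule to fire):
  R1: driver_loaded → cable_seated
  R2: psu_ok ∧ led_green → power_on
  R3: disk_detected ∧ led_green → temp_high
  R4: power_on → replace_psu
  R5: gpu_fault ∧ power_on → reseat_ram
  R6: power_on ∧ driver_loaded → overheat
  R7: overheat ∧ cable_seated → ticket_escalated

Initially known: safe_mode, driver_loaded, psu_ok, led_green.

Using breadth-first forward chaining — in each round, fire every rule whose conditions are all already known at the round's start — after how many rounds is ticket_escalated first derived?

3

[1] R1 [driver_loaded → cable_seated]; R2 [psu_ok ∧ led_green → power_on]. ⇒ new: cable_seated, power_on.
[2] R4 [power_on → replace_psu]; R6 [power_on ∧ driver_loaded → overheat]. ⇒ new: replace_psu, overheat.
[3] R7 [overheat ∧ cable_seated → ticket_escalated]. ⇒ new: ticket_escalated.
ticket_escalated first appears in round 3.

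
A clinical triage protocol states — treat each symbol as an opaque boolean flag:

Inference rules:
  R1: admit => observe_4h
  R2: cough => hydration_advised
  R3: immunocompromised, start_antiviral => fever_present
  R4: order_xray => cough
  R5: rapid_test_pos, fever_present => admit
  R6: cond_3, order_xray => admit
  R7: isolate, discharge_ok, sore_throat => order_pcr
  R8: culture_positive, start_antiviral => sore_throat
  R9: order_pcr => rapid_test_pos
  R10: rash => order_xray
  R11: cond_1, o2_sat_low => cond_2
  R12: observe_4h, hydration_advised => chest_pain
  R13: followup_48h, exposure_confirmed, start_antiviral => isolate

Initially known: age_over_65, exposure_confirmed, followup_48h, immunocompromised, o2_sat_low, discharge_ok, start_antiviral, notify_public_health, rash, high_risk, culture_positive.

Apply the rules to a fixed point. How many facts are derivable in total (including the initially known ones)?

22

Round 1: R3 [immunocompromised, start_antiviral => fever_present]; R8 [culture_positive, start_antiviral => sore_throat]; R10 [rash => order_xray]; R13 [followup_48h, exposure_confirmed, start_antiviral => isolate]. Adds fever_present, sore_throat, order_xray, isolate.
Round 2: R4 [order_xray => cough]; R7 [isolate, discharge_ok, sore_throat => order_pcr]. Adds cough, order_pcr.
Round 3: R2 [cough => hydration_advised]; R9 [order_pcr => rapid_test_pos]. Adds hydration_advised, rapid_test_pos.
Round 4: R5 [rapid_test_pos, fever_present => admit]. Adds admit.
Round 5: R1 [admit => observe_4h]. Adds observe_4h.
Round 6: R12 [observe_4h, hydration_advised => chest_pain]. Adds chest_pain.
Closure: {admit, age_over_65, chest_pain, cough, culture_positive, discharge_ok, exposure_confirmed, fever_present, followup_48h, high_risk, hydration_advised, immunocompromised, isolate, notify_public_health, o2_sat_low, observe_4h, order_pcr, order_xray, rapid_test_pos, rash, sore_throat, start_antiviral} — 22 facts.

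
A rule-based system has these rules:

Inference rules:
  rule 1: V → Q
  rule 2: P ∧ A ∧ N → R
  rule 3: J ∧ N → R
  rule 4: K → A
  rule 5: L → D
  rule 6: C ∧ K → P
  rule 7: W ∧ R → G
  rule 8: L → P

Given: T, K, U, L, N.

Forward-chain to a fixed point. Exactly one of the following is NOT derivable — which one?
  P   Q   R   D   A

[1] rule 4 [K → A]; rule 5 [L → D]; rule 8 [L → P]. ⇒ new: A, D, P.
[2] rule 2 [P ∧ A ∧ N → R]. ⇒ new: R.
Derived: D (round 1), A (round 1), R (round 2), P (round 1). Q never appears in any round.

Q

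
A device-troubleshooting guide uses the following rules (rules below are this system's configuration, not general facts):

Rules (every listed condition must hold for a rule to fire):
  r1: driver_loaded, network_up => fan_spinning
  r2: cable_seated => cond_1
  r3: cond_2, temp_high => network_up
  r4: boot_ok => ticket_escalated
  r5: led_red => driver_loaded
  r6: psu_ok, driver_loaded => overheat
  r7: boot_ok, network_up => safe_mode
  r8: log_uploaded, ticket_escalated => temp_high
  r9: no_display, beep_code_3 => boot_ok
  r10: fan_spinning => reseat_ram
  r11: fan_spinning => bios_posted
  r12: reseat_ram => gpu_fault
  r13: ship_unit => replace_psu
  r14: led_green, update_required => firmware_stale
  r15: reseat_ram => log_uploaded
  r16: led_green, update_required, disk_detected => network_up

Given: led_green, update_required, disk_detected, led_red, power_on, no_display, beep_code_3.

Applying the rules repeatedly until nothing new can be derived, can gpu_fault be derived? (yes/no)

yes

[1] r5 [led_red => driver_loaded]; r9 [no_display, beep_code_3 => boot_ok]; r14 [led_green, update_required => firmware_stale]; r16 [led_green, update_required, disk_detected => network_up]. ⇒ new: driver_loaded, boot_ok, firmware_stale, network_up.
[2] r1 [driver_loaded, network_up => fan_spinning]; r4 [boot_ok => ticket_escalated]; r7 [boot_ok, network_up => safe_mode]. ⇒ new: fan_spinning, ticket_escalated, safe_mode.
[3] r10 [fan_spinning => reseat_ram]; r11 [fan_spinning => bios_posted]. ⇒ new: reseat_ram, bios_posted.
[4] r12 [reseat_ram => gpu_fault]; r15 [reseat_ram => log_uploaded]. ⇒ new: gpu_fault, log_uploaded.
[5] r8 [log_uploaded, ticket_escalated => temp_high]. ⇒ new: temp_high.
gpu_fault appears in round 4, so it is derivable.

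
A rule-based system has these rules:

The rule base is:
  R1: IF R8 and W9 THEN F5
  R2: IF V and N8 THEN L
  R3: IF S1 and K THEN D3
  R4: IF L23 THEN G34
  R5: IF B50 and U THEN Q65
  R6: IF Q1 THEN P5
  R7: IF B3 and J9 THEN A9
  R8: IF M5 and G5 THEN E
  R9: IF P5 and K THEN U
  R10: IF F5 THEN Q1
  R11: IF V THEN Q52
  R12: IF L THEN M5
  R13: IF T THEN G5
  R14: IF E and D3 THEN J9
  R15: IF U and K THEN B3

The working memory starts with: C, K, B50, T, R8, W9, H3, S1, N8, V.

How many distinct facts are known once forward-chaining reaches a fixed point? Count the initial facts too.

24

Round 1: R1 [IF R8 and W9 THEN F5]; R2 [IF V and N8 THEN L]; R3 [IF S1 and K THEN D3]; R11 [IF V THEN Q52]; R13 [IF T THEN G5]. New: F5, L, D3, Q52, G5.
Round 2: R10 [IF F5 THEN Q1]; R12 [IF L THEN M5]. New: Q1, M5.
Round 3: R6 [IF Q1 THEN P5]; R8 [IF M5 and G5 THEN E]. New: P5, E.
Round 4: R9 [IF P5 and K THEN U]; R14 [IF E and D3 THEN J9]. New: U, J9.
Round 5: R5 [IF B50 and U THEN Q65]; R15 [IF U and K THEN B3]. New: Q65, B3.
Round 6: R7 [IF B3 and J9 THEN A9]. New: A9.
Closure: {A9, B3, B50, C, D3, E, F5, G5, H3, J9, K, L, M5, N8, P5, Q1, Q52, Q65, R8, S1, T, U, V, W9} — 24 facts.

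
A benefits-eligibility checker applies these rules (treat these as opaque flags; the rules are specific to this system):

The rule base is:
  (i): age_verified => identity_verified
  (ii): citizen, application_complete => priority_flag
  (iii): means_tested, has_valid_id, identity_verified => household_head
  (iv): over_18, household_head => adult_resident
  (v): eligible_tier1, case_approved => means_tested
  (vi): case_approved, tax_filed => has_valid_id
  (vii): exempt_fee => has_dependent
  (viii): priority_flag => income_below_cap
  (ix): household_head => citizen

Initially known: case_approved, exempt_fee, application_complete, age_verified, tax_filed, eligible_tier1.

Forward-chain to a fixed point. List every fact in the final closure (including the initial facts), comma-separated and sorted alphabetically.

Round 1: (i) [age_verified => identity_verified]; (v) [eligible_tier1, case_approved => means_tested]; (vi) [case_approved, tax_filed => has_valid_id]; (vii) [exempt_fee => has_dependent]. New: identity_verified, means_tested, has_valid_id, has_dependent.
Round 2: (iii) [means_tested, has_valid_id, identity_verified => household_head]. New: household_head.
Round 3: (ix) [household_head => citizen]. New: citizen.
Round 4: (ii) [citizen, application_complete => priority_flag]. New: priority_flag.
Round 5: (viii) [priority_flag => income_below_cap]. New: income_below_cap.

age_verified, application_complete, case_approved, citizen, eligible_tier1, exempt_fee, has_dependent, has_valid_id, household_head, identity_verified, income_below_cap, means_tested, priority_flag, tax_filed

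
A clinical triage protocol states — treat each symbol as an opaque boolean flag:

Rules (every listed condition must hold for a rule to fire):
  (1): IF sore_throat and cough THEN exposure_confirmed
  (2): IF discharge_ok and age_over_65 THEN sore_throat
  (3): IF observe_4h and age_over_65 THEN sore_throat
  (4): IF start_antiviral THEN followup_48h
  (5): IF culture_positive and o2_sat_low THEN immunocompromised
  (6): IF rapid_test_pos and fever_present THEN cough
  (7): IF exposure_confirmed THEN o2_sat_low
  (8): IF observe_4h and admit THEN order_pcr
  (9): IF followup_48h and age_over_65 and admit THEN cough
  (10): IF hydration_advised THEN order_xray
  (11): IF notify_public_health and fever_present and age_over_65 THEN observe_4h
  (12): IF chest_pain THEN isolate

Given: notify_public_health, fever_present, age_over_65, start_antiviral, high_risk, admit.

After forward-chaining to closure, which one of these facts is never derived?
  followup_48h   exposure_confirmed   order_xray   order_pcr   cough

order_xray

Round 1: (4) [IF start_antiviral THEN followup_48h]; (11) [IF notify_public_health and fever_present and age_over_65 THEN observe_4h]. New: followup_48h, observe_4h.
Round 2: (3) [IF observe_4h and age_over_65 THEN sore_throat]; (8) [IF observe_4h and admit THEN order_pcr]; (9) [IF followup_48h and age_over_65 and admit THEN cough]. New: sore_throat, order_pcr, cough.
Round 3: (1) [IF sore_throat and cough THEN exposure_confirmed]. New: exposure_confirmed.
Round 4: (7) [IF exposure_confirmed THEN o2_sat_low]. New: o2_sat_low.
Derived: order_pcr (round 2), followup_48h (round 1), cough (round 2), exposure_confirmed (round 3). order_xray never appears in any round.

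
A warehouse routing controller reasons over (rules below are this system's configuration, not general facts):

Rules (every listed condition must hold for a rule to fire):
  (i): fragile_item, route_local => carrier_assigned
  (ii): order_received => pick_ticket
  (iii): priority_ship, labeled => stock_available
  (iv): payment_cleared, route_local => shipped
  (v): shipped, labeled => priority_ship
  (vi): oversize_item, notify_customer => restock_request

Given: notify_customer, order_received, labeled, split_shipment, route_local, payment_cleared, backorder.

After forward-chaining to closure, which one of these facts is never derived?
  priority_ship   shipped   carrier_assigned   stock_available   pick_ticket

Round 1 fires (ii), (iv), giving pick_ticket, shipped.
Round 2 fires (v), giving priority_ship.
Round 3 fires (iii), giving stock_available.
Derived: stock_available (round 3), priority_ship (round 2), pick_ticket (round 1), shipped (round 1). carrier_assigned never appears in any round.

carrier_assigned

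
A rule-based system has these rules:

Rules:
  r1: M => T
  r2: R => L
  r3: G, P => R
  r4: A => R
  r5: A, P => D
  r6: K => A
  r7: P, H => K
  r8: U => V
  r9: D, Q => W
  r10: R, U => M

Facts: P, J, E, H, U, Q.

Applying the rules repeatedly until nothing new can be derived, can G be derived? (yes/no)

no

Round 1 fires r7, r8, giving K, V.
Round 2 fires r6, giving A.
Round 3 fires r4, r5, giving R, D.
Round 4 fires r2, r9, r10, giving L, W, M.
Round 5 fires r1, giving T.
Fixed point reached. No rule has G as a consequent, and it is not given.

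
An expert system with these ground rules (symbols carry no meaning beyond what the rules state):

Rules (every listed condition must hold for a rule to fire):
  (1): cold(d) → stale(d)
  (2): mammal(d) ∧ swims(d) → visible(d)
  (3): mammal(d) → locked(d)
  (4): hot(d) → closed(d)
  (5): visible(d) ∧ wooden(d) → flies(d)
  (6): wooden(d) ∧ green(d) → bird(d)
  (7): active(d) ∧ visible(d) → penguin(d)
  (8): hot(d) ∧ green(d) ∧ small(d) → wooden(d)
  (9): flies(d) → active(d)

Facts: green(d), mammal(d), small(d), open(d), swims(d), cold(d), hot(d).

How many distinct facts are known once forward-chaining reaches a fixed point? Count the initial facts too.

[1] (1) [cold(d) → stale(d)]; (2) [mammal(d) ∧ swims(d) → visible(d)]; (3) [mammal(d) → locked(d)]; (4) [hot(d) → closed(d)]; (8) [hot(d) ∧ green(d) ∧ small(d) → wooden(d)]. ⇒ new: stale(d), visible(d), locked(d), closed(d), wooden(d).
[2] (5) [visible(d) ∧ wooden(d) → flies(d)]; (6) [wooden(d) ∧ green(d) → bird(d)]. ⇒ new: flies(d), bird(d).
[3] (9) [flies(d) → active(d)]. ⇒ new: active(d).
[4] (7) [active(d) ∧ visible(d) → penguin(d)]. ⇒ new: penguin(d).
Closure: {active(d), bird(d), closed(d), cold(d), flies(d), green(d), hot(d), locked(d), mammal(d), open(d), penguin(d), small(d), stale(d), swims(d), visible(d), wooden(d)} — 16 facts.

16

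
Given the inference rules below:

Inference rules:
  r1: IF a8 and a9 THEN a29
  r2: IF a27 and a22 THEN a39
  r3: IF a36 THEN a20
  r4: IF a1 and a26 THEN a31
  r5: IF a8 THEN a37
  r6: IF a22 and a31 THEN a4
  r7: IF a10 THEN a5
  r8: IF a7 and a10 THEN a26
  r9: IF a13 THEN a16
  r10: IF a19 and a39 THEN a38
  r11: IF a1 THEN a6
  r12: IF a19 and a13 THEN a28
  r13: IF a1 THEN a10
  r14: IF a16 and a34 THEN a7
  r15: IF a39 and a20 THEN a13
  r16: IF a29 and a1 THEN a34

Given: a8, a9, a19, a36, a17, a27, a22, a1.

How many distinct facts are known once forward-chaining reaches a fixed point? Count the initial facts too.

24

Round 1: r1 [IF a8 and a9 THEN a29]; r2 [IF a27 and a22 THEN a39]; r3 [IF a36 THEN a20]; r5 [IF a8 THEN a37]; r11 [IF a1 THEN a6]; r13 [IF a1 THEN a10]. Adds a29, a39, a20, a37, a6, a10.
Round 2: r7 [IF a10 THEN a5]; r10 [IF a19 and a39 THEN a38]; r15 [IF a39 and a20 THEN a13]; r16 [IF a29 and a1 THEN a34]. Adds a5, a38, a13, a34.
Round 3: r9 [IF a13 THEN a16]; r12 [IF a19 and a13 THEN a28]. Adds a16, a28.
Round 4: r14 [IF a16 and a34 THEN a7]. Adds a7.
Round 5: r8 [IF a7 and a10 THEN a26]. Adds a26.
Round 6: r4 [IF a1 and a26 THEN a31]. Adds a31.
Round 7: r6 [IF a22 and a31 THEN a4]. Adds a4.
Closure: {a1, a10, a13, a16, a17, a19, a20, a22, a26, a27, a28, a29, a31, a34, a36, a37, a38, a39, a4, a5, a6, a7, a8, a9} — 24 facts.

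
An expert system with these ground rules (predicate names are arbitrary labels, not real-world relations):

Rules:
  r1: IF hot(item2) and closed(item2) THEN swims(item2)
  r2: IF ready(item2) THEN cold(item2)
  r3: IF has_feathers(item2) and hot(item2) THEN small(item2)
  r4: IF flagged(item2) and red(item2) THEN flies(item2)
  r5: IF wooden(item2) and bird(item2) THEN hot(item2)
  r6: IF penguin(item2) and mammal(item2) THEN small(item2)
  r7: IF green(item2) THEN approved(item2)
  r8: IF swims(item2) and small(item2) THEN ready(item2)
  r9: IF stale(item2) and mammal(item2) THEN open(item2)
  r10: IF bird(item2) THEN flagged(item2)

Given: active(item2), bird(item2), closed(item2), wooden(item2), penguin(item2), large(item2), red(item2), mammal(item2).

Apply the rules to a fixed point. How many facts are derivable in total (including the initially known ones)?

15

Round 1 fires r5, r6, r10, giving hot(item2), small(item2), flagged(item2).
Round 2 fires r1, r4, giving swims(item2), flies(item2).
Round 3 fires r8, giving ready(item2).
Round 4 fires r2, giving cold(item2).
Closure: {active(item2), bird(item2), closed(item2), cold(item2), flagged(item2), flies(item2), hot(item2), large(item2), mammal(item2), penguin(item2), ready(item2), red(item2), small(item2), swims(item2), wooden(item2)} — 15 facts.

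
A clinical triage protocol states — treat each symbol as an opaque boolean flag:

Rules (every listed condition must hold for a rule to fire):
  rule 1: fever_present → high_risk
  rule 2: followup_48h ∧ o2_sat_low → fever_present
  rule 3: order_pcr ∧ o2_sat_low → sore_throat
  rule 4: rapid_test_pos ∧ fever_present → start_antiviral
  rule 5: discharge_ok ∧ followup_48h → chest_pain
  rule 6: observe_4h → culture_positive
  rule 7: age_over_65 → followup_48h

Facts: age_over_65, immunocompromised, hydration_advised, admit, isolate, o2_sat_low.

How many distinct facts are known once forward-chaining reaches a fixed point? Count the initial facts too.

9

Round 1 — rule 7, derive followup_48h.
Round 2 — rule 2, derive fever_present.
Round 3 — rule 1, derive high_risk.
Closure: {admit, age_over_65, fever_present, followup_48h, high_risk, hydration_advised, immunocompromised, isolate, o2_sat_low} — 9 facts.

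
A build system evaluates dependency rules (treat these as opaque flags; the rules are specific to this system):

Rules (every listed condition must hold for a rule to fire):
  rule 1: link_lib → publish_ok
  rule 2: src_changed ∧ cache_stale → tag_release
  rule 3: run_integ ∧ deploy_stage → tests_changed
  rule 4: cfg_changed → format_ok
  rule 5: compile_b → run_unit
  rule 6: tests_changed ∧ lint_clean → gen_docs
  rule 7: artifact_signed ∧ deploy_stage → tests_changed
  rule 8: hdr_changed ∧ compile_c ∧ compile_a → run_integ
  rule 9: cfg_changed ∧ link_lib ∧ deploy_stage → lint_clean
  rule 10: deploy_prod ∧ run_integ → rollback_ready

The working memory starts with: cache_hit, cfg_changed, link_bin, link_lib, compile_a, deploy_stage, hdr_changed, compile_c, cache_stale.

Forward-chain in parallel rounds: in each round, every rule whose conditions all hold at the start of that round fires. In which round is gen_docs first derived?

3

Round 1: rule 1 [link_lib → publish_ok]; rule 4 [cfg_changed → format_ok]; rule 8 [hdr_changed ∧ compile_c ∧ compile_a → run_integ]; rule 9 [cfg_changed ∧ link_lib ∧ deploy_stage → lint_clean]. Adds publish_ok, format_ok, run_integ, lint_clean.
Round 2: rule 3 [run_integ ∧ deploy_stage → tests_changed]. Adds tests_changed.
Round 3: rule 6 [tests_changed ∧ lint_clean → gen_docs]. Adds gen_docs.
gen_docs first appears in round 3.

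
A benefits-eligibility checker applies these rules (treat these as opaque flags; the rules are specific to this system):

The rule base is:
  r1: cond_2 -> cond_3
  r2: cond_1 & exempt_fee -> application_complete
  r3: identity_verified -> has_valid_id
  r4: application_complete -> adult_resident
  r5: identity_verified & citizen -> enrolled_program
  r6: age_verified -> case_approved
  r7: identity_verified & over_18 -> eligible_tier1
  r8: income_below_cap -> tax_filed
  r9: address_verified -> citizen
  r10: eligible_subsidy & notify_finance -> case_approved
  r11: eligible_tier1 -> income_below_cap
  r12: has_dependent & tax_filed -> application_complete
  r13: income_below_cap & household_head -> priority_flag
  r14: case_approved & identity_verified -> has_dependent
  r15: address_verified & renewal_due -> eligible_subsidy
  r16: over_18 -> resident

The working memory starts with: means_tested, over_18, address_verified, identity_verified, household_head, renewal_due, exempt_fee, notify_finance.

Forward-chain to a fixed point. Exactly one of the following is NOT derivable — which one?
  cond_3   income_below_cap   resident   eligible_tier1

cond_3

Round 1: r3 [identity_verified -> has_valid_id]; r7 [identity_verified & over_18 -> eligible_tier1]; r9 [address_verified -> citizen]; r15 [address_verified & renewal_due -> eligible_subsidy]; r16 [over_18 -> resident]. Adds has_valid_id, eligible_tier1, citizen, eligible_subsidy, resident.
Round 2: r5 [identity_verified & citizen -> enrolled_program]; r10 [eligible_subsidy & notify_finance -> case_approved]; r11 [eligible_tier1 -> income_below_cap]. Adds enrolled_program, case_approved, income_below_cap.
Round 3: r8 [income_below_cap -> tax_filed]; r13 [income_below_cap & household_head -> priority_flag]; r14 [case_approved & identity_verified -> has_dependent]. Adds tax_filed, priority_flag, has_dependent.
Round 4: r12 [has_dependent & tax_filed -> application_complete]. Adds application_complete.
Round 5: r4 [application_complete -> adult_resident]. Adds adult_resident.
Derived: resident (round 1), eligible_tier1 (round 1), income_below_cap (round 2). cond_3 never appears in any round.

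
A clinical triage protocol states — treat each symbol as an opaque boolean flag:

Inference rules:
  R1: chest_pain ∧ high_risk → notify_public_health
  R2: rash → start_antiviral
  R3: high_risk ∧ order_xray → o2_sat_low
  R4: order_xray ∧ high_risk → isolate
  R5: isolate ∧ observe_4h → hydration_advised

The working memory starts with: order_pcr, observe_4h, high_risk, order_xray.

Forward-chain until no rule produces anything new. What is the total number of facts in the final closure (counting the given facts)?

7

Round 1 fires R3, R4, giving o2_sat_low, isolate.
Round 2 fires R5, giving hydration_advised.
Closure: {high_risk, hydration_advised, isolate, o2_sat_low, observe_4h, order_pcr, order_xray} — 7 facts.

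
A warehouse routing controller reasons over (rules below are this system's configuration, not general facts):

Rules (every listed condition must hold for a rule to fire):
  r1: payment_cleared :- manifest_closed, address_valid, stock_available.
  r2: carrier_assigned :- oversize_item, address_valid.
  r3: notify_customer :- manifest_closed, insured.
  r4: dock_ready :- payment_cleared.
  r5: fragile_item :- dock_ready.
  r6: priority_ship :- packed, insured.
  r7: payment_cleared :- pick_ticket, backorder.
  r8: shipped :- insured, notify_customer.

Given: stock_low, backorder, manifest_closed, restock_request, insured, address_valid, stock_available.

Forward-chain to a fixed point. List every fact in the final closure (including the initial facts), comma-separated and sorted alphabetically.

Round 1: r1 [payment_cleared :- manifest_closed, address_valid, stock_available.]; r3 [notify_customer :- manifest_closed, insured.]. New: payment_cleared, notify_customer.
Round 2: r4 [dock_ready :- payment_cleared.]; r8 [shipped :- insured, notify_customer.]. New: dock_ready, shipped.
Round 3: r5 [fragile_item :- dock_ready.]. New: fragile_item.

address_valid, backorder, dock_ready, fragile_item, insured, manifest_closed, notify_customer, payment_cleared, restock_request, shipped, stock_available, stock_low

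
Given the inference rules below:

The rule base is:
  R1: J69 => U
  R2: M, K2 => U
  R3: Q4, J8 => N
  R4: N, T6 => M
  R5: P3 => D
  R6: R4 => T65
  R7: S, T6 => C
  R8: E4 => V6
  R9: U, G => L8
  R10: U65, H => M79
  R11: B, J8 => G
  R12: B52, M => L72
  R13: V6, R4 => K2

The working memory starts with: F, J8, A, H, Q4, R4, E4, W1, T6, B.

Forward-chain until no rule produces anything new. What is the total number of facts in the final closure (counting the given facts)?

Round 1 fires R3, R6, R8, R11, giving N, T65, V6, G.
Round 2 fires R4, R13, giving M, K2.
Round 3 fires R2, giving U.
Round 4 fires R9, giving L8.
Closure: {A, B, E4, F, G, H, J8, K2, L8, M, N, Q4, R4, T6, T65, U, V6, W1} — 18 facts.

18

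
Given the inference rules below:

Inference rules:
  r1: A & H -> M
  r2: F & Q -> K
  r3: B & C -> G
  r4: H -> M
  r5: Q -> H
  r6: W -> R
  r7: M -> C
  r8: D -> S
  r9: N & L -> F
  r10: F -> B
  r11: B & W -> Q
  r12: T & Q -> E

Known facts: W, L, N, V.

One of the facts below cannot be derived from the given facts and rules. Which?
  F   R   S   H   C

Round 1 fires r6, r9, giving R, F.
Round 2 fires r10, giving B.
Round 3 fires r11, giving Q.
Round 4 fires r2, r5, giving K, H.
Round 5 fires r4, giving M.
Round 6 fires r7, giving C.
Round 7 fires r3, giving G.
Derived: F (round 1), C (round 6), R (round 1), H (round 4). S never appears in any round.

S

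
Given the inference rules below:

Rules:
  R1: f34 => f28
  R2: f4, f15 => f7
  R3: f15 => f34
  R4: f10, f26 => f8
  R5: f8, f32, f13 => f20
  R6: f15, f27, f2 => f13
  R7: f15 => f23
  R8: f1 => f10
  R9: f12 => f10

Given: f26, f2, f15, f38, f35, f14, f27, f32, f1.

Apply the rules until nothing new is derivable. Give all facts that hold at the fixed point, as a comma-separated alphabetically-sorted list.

f1, f10, f13, f14, f15, f2, f20, f23, f26, f27, f28, f32, f34, f35, f38, f8

[1] R3 [f15 => f34]; R6 [f15, f27, f2 => f13]; R7 [f15 => f23]; R8 [f1 => f10]. ⇒ new: f34, f13, f23, f10.
[2] R1 [f34 => f28]; R4 [f10, f26 => f8]. ⇒ new: f28, f8.
[3] R5 [f8, f32, f13 => f20]. ⇒ new: f20.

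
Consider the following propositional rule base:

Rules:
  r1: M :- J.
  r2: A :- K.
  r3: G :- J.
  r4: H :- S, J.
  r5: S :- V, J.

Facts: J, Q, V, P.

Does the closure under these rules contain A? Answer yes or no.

no

[1] r1 [M :- J.]; r3 [G :- J.]; r5 [S :- V, J.]. ⇒ new: M, G, S.
[2] r4 [H :- S, J.]. ⇒ new: H.
Fixed point reached. A is concluded only by r2; r2 needs K (never derived).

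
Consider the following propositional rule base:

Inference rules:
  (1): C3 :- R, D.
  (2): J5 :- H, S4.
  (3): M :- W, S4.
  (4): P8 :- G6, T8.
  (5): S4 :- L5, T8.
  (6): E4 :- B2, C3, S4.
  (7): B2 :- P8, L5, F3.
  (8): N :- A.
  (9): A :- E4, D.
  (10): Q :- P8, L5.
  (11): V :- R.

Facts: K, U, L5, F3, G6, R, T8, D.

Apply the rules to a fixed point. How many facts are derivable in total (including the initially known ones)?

17

[1] (1) [C3 :- R, D.]; (4) [P8 :- G6, T8.]; (5) [S4 :- L5, T8.]; (11) [V :- R.]. ⇒ new: C3, P8, S4, V.
[2] (7) [B2 :- P8, L5, F3.]; (10) [Q :- P8, L5.]. ⇒ new: B2, Q.
[3] (6) [E4 :- B2, C3, S4.]. ⇒ new: E4.
[4] (9) [A :- E4, D.]. ⇒ new: A.
[5] (8) [N :- A.]. ⇒ new: N.
Closure: {A, B2, C3, D, E4, F3, G6, K, L5, N, P8, Q, R, S4, T8, U, V} — 17 facts.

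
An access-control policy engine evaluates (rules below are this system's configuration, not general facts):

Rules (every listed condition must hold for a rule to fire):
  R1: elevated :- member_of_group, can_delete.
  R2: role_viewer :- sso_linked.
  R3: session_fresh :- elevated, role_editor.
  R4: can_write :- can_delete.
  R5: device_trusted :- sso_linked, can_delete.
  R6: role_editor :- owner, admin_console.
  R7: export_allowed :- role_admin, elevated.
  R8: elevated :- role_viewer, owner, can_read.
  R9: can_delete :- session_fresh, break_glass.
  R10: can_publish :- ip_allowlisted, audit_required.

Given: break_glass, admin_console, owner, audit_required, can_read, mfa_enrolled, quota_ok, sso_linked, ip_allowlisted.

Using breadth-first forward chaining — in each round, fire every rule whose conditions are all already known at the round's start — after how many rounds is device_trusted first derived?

Round 1: R2 [role_viewer :- sso_linked.]; R6 [role_editor :- owner, admin_console.]; R10 [can_publish :- ip_allowlisted, audit_required.]. Adds role_viewer, role_editor, can_publish.
Round 2: R8 [elevated :- role_viewer, owner, can_read.]. Adds elevated.
Round 3: R3 [session_fresh :- elevated, role_editor.]. Adds session_fresh.
Round 4: R9 [can_delete :- session_fresh, break_glass.]. Adds can_delete.
Round 5: R4 [can_write :- can_delete.]; R5 [device_trusted :- sso_linked, can_delete.]. Adds can_write, device_trusted.
device_trusted first appears in round 5.

5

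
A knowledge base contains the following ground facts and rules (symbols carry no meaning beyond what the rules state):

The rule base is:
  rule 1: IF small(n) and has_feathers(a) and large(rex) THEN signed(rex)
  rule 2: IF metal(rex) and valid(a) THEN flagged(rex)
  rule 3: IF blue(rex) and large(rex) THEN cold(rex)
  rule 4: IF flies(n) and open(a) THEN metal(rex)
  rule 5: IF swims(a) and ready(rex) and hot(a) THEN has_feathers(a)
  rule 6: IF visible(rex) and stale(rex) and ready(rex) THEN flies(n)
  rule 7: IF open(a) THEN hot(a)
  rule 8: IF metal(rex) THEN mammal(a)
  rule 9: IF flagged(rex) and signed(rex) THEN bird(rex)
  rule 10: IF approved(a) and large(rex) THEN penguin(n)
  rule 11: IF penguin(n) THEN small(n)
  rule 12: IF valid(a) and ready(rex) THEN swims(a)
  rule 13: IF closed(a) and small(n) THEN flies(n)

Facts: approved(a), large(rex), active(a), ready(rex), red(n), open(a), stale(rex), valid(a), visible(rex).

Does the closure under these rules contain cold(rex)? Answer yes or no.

Round 1 — rule 6, rule 7, rule 10, rule 12, derive flies(n), hot(a), penguin(n), swims(a).
Round 2 — rule 4, rule 5, rule 11, derive metal(rex), has_feathers(a), small(n).
Round 3 — rule 1, rule 2, rule 8, derive signed(rex), flagged(rex), mammal(a).
Round 4 — rule 9, derive bird(rex).
Fixed point reached. cold(rex) is concluded only by rule 3; rule 3 needs blue(rex) (never derived).

no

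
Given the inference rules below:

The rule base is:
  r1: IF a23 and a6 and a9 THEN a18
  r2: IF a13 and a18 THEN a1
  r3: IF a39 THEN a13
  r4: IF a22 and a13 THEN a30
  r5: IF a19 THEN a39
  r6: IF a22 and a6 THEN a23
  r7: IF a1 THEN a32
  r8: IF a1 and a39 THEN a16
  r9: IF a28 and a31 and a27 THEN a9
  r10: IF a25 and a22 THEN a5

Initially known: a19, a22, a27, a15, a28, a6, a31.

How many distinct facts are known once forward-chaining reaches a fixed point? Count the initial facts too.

[1] r5 [IF a19 THEN a39]; r6 [IF a22 and a6 THEN a23]; r9 [IF a28 and a31 and a27 THEN a9]. ⇒ new: a39, a23, a9.
[2] r1 [IF a23 and a6 and a9 THEN a18]; r3 [IF a39 THEN a13]. ⇒ new: a18, a13.
[3] r2 [IF a13 and a18 THEN a1]; r4 [IF a22 and a13 THEN a30]. ⇒ new: a1, a30.
[4] r7 [IF a1 THEN a32]; r8 [IF a1 and a39 THEN a16]. ⇒ new: a32, a16.
Closure: {a1, a13, a15, a16, a18, a19, a22, a23, a27, a28, a30, a31, a32, a39, a6, a9} — 16 facts.

16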